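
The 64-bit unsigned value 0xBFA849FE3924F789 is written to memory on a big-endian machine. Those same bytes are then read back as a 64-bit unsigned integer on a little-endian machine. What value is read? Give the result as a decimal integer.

Stored big-endian, the bytes at ascending addresses are BF A8 49 FE 39 24 F7 89.
Read back as little-endian, the first byte is least significant, giving 0x89F72439FE49A8BF.
0x89F72439FE49A8BF = 9941454533941635263.

9941454533941635263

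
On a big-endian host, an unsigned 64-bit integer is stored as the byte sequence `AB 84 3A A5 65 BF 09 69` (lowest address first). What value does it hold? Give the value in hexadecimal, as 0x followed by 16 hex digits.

0xAB843AA565BF0969

In big-endian order the high byte comes first in memory.
The bytes are already most-significant first: 0xAB843AA565BF0969.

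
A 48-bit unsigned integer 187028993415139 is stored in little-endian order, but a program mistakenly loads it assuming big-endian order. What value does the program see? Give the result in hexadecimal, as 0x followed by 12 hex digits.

0xE317B7141AAA

187028993415139 in 48-bit hexadecimal is 0xAA1A14B717E3.
Stored little-endian, the bytes at ascending addresses are E3 17 B7 14 1A AA.
Read back as big-endian, the last byte is least significant, giving 0xE317B7141AAA.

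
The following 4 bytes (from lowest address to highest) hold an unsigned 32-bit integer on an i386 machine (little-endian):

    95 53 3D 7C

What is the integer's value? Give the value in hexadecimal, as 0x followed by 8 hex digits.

Little-endian stores the least-significant byte at the lowest address.
Reassemble most-significant byte first: 7C 3D 53 95 → 0x7C3D5395.

0x7C3D5395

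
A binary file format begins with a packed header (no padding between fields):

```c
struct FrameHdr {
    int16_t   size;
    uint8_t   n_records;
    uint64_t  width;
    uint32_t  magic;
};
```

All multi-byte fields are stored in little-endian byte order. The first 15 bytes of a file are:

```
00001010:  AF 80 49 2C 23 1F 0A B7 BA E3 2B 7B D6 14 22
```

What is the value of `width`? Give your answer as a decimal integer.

`width` follows `size` (2 B), `n_records` (1 B), so it starts at offset 2 + 1 = 3 and occupies 8 bytes.
Bytes at offsets 3..10: 2C 23 1F 0A B7 BA E3 2B.
Little-endian stores the least-significant byte at the lowest address.
Reassemble most-significant byte first: 2B E3 BA B7 0A 1F 23 2C → 0x2BE3BAB70A1F232C.
0x2BE3BAB70A1F232C = 3162576658655814444.

3162576658655814444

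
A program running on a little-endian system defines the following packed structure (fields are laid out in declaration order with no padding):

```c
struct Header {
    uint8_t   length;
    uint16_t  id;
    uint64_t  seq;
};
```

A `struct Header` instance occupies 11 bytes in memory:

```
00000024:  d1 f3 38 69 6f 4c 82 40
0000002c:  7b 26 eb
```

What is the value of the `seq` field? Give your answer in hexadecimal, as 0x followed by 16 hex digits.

0xEB267B40824C6F69

`seq` follows `length` (1 B), `id` (2 B), so it starts at offset 1 + 2 = 3 and occupies 8 bytes.
Bytes at offsets 3..10: 69 6F 4C 82 40 7B 26 EB.
Little-endian: lowest address holds the least-significant byte.
Reassemble most-significant byte first: EB 26 7B 40 82 4C 6F 69 → 0xEB267B40824C6F69.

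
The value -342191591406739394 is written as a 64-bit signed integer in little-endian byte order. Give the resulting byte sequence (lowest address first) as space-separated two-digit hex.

3E 60 13 85 8F 4A 40 FB

Two's complement of -342191591406739394 in 64 bits: 342191591406739394 = 0x04BFB5707AEC9FC2; invert → 0xFB404A8F8513603D; add 1 → 0xFB404A8F8513603E.
Split into bytes (most-significant first): FB 40 4A 8F 85 13 60 3E.
In little-endian order the low byte comes first in memory.
So at ascending addresses the bytes are 3E 60 13 85 8F 4A 40 FB.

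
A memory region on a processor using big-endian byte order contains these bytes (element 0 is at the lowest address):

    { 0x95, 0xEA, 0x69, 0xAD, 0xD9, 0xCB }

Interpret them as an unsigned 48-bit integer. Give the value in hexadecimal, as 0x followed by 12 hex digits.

Big-endian stores the most-significant byte at the lowest address.
The bytes are already most-significant first: 0x95EA69ADD9CB.

0x95EA69ADD9CB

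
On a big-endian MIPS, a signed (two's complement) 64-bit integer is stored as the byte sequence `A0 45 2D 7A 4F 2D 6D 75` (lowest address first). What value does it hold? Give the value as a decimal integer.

Big-endian stores the most-significant byte at the lowest address.
The bytes are already most-significant first: 0xA0452D7A4F2D6D75.
Top bit is set, so as a signed 64-bit value this is 0xA0452D7A4F2D6D75 − 2^64 = -6898057250910409355.

-6898057250910409355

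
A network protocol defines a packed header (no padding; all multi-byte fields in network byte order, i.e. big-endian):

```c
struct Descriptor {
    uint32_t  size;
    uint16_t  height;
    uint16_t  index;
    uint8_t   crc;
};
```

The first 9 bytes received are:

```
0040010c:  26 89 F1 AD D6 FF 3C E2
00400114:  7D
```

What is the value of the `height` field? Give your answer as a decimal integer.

55039

`height` follows `size` (4 bytes), so it starts at byte offset 4 and occupies 2 bytes.
Bytes at offsets 4..5: D6 FF.
Big-endian stores the most-significant byte at the lowest address.
The bytes are already most-significant first: 0xD6FF.
0xD6FF = 55039.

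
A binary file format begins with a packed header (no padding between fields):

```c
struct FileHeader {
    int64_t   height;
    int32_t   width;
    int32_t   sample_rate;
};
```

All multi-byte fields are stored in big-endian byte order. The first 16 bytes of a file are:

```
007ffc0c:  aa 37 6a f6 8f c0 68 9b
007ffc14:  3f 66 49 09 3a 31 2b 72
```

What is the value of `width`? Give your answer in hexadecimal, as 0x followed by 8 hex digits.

0x3F664909

`width` follows `height` (8 bytes), so it starts at byte offset 8 and occupies 4 bytes.
Bytes at offsets 8..11: 3F 66 49 09.
Big-endian stores the most-significant byte at the lowest address.
The bytes are already most-significant first: 0x3F664909.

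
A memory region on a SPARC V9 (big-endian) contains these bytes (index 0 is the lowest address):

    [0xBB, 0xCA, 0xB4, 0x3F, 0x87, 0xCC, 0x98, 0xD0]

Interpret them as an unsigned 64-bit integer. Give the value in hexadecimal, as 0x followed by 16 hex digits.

0xBBCAB43F87CC98D0

In big-endian order the high byte comes first in memory.
The bytes are already most-significant first: 0xBBCAB43F87CC98D0.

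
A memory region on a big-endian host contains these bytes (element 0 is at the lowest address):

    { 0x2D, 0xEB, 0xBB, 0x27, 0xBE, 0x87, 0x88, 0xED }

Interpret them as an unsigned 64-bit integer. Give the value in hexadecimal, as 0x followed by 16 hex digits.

Big-endian stores the most-significant byte at the lowest address.
The bytes are already most-significant first: 0x2DEBBB27BE8788ED.

0x2DEBBB27BE8788ED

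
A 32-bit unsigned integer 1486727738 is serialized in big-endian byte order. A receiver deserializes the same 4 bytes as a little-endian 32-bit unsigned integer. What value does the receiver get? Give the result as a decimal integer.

984259928

1486727738 in 32-bit hexadecimal is 0x589DAA3A.
Stored big-endian, the bytes at ascending addresses are 58 9D AA 3A.
Read back as little-endian, the first byte is least significant, giving 0x3AAA9D58.
0x3AAA9D58 = 984259928.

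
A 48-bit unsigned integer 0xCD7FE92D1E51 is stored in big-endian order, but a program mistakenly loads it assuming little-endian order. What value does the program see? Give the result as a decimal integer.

89190061146061

Stored big-endian, the bytes at ascending addresses are CD 7F E9 2D 1E 51.
Read back as little-endian, the first byte is least significant, giving 0x511E2DE97FCD.
0x511E2DE97FCD = 89190061146061.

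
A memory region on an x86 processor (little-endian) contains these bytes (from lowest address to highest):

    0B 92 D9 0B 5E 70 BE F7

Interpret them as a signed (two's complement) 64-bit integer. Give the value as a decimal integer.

In little-endian order the low byte comes first in memory.
Reassemble most-significant byte first: F7 BE 70 5E 0B D9 92 0B → 0xF7BE705E0BD9920B.
Top bit is set, so as a signed 64-bit value this is 0xF7BE705E0BD9920B − 2^64 = -594914551538281973.

-594914551538281973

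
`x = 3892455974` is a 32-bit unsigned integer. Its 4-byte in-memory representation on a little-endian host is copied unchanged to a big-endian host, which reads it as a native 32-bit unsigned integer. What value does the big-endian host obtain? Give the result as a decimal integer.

640287464

3892455974 in 32-bit hexadecimal is 0xE8022A26.
Stored little-endian, the bytes at ascending addresses are 26 2A 02 E8.
Read back as big-endian, the last byte is least significant, giving 0x262A02E8.
0x262A02E8 = 640287464.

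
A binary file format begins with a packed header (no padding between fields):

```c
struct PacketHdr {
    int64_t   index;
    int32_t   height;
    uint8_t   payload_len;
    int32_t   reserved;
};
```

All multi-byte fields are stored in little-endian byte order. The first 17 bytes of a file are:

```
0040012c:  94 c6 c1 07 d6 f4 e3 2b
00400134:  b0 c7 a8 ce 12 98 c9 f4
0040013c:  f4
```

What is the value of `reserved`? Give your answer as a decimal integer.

-185284200

`reserved` follows `index` (8 B), `height` (4 B), `payload_len` (1 B), so it starts at offset 8 + 4 + 1 = 13 and occupies 4 bytes.
Bytes at offsets 13..16: 98 C9 F4 F4.
Little-endian: lowest address holds the least-significant byte.
Reassemble most-significant byte first: F4 F4 C9 98 → 0xF4F4C998.
Top bit is set, so as a signed 32-bit value this is 0xF4F4C998 − 2^32 = -185284200.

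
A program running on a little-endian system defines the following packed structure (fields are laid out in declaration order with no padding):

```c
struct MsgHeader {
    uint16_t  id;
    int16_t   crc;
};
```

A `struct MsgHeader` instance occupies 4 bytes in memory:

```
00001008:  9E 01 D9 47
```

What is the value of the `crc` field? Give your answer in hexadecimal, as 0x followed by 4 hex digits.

`crc` follows `id` (2 bytes), so it starts at byte offset 2 and occupies 2 bytes.
Bytes at offsets 2..3: D9 47.
Little-endian stores the least-significant byte at the lowest address.
Reassemble most-significant byte first: 47 D9 → 0x47D9.

0x47D9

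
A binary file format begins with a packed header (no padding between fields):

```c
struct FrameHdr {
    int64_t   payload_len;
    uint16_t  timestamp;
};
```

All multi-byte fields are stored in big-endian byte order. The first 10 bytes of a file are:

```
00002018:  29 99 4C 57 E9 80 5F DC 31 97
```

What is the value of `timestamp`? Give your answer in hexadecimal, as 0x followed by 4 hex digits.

0x3197

`timestamp` follows `payload_len` (8 bytes), so it starts at byte offset 8 and occupies 2 bytes.
Bytes at offsets 8..9: 31 97.
In big-endian order the high byte comes first in memory.
The bytes are already most-significant first: 0x3197.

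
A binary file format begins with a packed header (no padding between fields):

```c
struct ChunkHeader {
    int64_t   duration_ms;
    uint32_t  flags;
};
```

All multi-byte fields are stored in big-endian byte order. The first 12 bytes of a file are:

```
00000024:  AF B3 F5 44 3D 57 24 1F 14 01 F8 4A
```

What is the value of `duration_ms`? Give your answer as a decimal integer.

`duration_ms` is the first field, at byte offset 0, occupying 8 bytes.
Bytes at offsets 0..7: AF B3 F5 44 3D 57 24 1F.
Big-endian: lowest address holds the most-significant byte.
The bytes are already most-significant first: 0xAFB3F5443D57241F.
Top bit is set, so as a signed 64-bit value this is 0xAFB3F5443D57241F − 2^64 = -5786011422805253089.

-5786011422805253089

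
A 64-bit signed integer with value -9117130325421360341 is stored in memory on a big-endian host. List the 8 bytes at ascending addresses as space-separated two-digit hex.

81 79 72 46 0E 51 7B 2B

Two's complement of -9117130325421360341 in 64 bits: 9117130325421360341 = 0x7E868DB9F1AE84D5; invert → 0x817972460E517B2A; add 1 → 0x817972460E517B2B.
Split into bytes (most-significant first): 81 79 72 46 0E 51 7B 2B.
Big-endian stores the most-significant byte at the lowest address.
So the memory order matches the most-significant-first order: 81 79 72 46 0E 51 7B 2B.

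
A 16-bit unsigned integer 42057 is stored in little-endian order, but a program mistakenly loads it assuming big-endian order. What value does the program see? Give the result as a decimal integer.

18852

42057 in 16-bit hexadecimal is 0xA449.
Stored little-endian, the bytes at ascending addresses are 49 A4.
Read back as big-endian, the last byte is least significant, giving 0x49A4.
0x49A4 = 18852.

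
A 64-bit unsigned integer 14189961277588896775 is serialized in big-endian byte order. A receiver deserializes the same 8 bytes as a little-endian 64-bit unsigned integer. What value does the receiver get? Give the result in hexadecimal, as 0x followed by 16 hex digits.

0x07FC3BAF99DEECC4

14189961277588896775 in 64-bit hexadecimal is 0xC4ECDE99AF3BFC07.
Stored big-endian, the bytes at ascending addresses are C4 EC DE 99 AF 3B FC 07.
Read back as little-endian, the first byte is least significant, giving 0x07FC3BAF99DEECC4.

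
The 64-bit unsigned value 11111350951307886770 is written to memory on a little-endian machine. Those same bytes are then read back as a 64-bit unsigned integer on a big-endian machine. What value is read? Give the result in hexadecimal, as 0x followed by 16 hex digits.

0xB2C067DBD172339A

11111350951307886770 in 64-bit hexadecimal is 0x9A3372D1DB67C0B2.
Stored little-endian, the bytes at ascending addresses are B2 C0 67 DB D1 72 33 9A.
Read back as big-endian, the last byte is least significant, giving 0xB2C067DBD172339A.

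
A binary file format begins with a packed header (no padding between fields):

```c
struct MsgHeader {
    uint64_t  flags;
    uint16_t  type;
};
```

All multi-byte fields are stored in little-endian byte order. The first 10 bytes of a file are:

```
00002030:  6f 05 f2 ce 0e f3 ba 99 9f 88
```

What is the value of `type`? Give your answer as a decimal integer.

`type` follows `flags` (8 bytes), so it starts at byte offset 8 and occupies 2 bytes.
Bytes at offsets 8..9: 9F 88.
In little-endian order the low byte comes first in memory.
Reassemble most-significant byte first: 88 9F → 0x889F.
0x889F = 34975.

34975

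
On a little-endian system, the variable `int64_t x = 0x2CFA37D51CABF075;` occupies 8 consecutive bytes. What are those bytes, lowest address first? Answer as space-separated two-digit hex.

75 F0 AB 1C D5 37 FA 2C

Split into bytes (most-significant first): 2C FA 37 D5 1C AB F0 75.
Little-endian: lowest address holds the least-significant byte.
So at ascending addresses the bytes are 75 F0 AB 1C D5 37 FA 2C.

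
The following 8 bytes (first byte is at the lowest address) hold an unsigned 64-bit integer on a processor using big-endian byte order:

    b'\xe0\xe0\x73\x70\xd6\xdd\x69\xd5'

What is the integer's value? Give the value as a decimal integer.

16204078387757410773

In big-endian order the high byte comes first in memory.
The bytes are already most-significant first: 0xE0E07370D6DD69D5.
0xE0E07370D6DD69D5 = 16204078387757410773.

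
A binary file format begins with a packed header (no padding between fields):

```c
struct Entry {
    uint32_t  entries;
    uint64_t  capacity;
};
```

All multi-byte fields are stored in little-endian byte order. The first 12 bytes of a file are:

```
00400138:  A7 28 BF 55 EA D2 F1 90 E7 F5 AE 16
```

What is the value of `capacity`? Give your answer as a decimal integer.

`capacity` follows `entries` (4 bytes), so it starts at byte offset 4 and occupies 8 bytes.
Bytes at offsets 4..11: EA D2 F1 90 E7 F5 AE 16.
Little-endian: lowest address holds the least-significant byte.
Reassemble most-significant byte first: 16 AE F5 E7 90 F1 D2 EA → 0x16AEF5E790F1D2EA.
0x16AEF5E790F1D2EA = 1634514089700086506.

1634514089700086506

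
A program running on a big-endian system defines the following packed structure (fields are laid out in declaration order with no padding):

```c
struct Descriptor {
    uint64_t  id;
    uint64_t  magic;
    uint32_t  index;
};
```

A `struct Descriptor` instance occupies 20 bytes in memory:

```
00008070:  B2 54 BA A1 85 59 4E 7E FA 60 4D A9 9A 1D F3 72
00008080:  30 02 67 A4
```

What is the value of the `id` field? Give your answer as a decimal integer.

12850100839684591230

`id` is the first field, at byte offset 0, occupying 8 bytes.
Bytes at offsets 0..7: B2 54 BA A1 85 59 4E 7E.
Big-endian: lowest address holds the most-significant byte.
The bytes are already most-significant first: 0xB254BAA185594E7E.
0xB254BAA185594E7E = 12850100839684591230.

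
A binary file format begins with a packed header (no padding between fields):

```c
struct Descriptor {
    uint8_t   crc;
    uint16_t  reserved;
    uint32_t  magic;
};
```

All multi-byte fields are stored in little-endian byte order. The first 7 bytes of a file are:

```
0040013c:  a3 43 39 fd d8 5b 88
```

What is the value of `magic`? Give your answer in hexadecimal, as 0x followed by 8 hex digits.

0x885BD8FD

`magic` follows `crc` (1 B), `reserved` (2 B), so it starts at offset 1 + 2 = 3 and occupies 4 bytes.
Bytes at offsets 3..6: FD D8 5B 88.
In little-endian order the low byte comes first in memory.
Reassemble most-significant byte first: 88 5B D8 FD → 0x885BD8FD.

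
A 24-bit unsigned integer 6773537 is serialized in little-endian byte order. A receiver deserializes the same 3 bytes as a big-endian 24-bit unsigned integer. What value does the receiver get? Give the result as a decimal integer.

2186087

6773537 in 24-bit hexadecimal is 0x675B21.
Stored little-endian, the bytes at ascending addresses are 21 5B 67.
Read back as big-endian, the last byte is least significant, giving 0x215B67.
0x215B67 = 2186087.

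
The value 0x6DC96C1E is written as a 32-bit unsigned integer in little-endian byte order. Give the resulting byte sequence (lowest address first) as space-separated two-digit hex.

Split into bytes (most-significant first): 6D C9 6C 1E.
Little-endian: lowest address holds the least-significant byte.
So at ascending addresses the bytes are 1E 6C C9 6D.

1E 6C C9 6D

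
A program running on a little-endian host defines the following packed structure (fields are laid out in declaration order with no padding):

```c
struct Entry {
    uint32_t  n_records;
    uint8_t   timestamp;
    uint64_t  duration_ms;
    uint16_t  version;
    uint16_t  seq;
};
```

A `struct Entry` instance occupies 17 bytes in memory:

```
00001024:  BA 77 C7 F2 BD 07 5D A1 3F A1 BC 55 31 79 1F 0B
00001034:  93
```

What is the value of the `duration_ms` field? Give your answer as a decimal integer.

`duration_ms` follows `n_records` (4 B), `timestamp` (1 B), so it starts at offset 4 + 1 = 5 and occupies 8 bytes.
Bytes at offsets 5..12: 07 5D A1 3F A1 BC 55 31.
Little-endian stores the least-significant byte at the lowest address.
Reassemble most-significant byte first: 31 55 BC A1 3F A1 5D 07 → 0x3155BCA13FA15D07.
0x3155BCA13FA15D07 = 3554954881622170887.

3554954881622170887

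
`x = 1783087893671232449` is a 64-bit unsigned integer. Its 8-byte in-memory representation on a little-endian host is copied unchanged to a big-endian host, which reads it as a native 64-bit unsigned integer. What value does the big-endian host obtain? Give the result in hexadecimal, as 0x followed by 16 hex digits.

1783087893671232449 in 64-bit hexadecimal is 0x18BECCFDF992C3C1.
Stored little-endian, the bytes at ascending addresses are C1 C3 92 F9 FD CC BE 18.
Read back as big-endian, the last byte is least significant, giving 0xC1C392F9FDCCBE18.

0xC1C392F9FDCCBE18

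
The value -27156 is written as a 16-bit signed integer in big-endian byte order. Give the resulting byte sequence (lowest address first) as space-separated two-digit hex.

Two's complement of -27156 in 16 bits: 27156 = 0x6A14; invert → 0x95EB; add 1 → 0x95EC.
Split into bytes (most-significant first): 95 EC.
In big-endian order the high byte comes first in memory.
So the memory order matches the most-significant-first order: 95 EC.

95 EC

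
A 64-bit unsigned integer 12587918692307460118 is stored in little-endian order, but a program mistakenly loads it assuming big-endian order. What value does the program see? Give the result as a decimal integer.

1612425437068505518

12587918692307460118 in 64-bit hexadecimal is 0xAEB1455B647C6016.
Stored little-endian, the bytes at ascending addresses are 16 60 7C 64 5B 45 B1 AE.
Read back as big-endian, the last byte is least significant, giving 0x16607C645B45B1AE.
0x16607C645B45B1AE = 1612425437068505518.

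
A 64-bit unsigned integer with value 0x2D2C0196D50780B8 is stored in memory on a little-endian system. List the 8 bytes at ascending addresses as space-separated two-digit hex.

B8 80 07 D5 96 01 2C 2D

Split into bytes (most-significant first): 2D 2C 01 96 D5 07 80 B8.
Little-endian: lowest address holds the least-significant byte.
So at ascending addresses the bytes are B8 80 07 D5 96 01 2C 2D.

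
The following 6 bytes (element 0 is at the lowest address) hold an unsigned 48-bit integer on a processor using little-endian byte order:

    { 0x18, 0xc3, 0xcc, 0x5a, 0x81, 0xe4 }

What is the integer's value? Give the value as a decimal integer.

251244225282840

Little-endian stores the least-significant byte at the lowest address.
Reassemble most-significant byte first: E4 81 5A CC C3 18 → 0xE4815ACCC318.
0xE4815ACCC318 = 251244225282840.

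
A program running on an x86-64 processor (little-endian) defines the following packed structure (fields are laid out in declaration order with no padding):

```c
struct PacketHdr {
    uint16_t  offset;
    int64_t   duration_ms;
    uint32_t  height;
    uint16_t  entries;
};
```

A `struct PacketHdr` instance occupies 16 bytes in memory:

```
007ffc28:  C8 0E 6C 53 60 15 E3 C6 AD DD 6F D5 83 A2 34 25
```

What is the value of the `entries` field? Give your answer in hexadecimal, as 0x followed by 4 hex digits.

`entries` follows `offset` (2 B), `duration_ms` (8 B), `height` (4 B), so it starts at offset 2 + 8 + 4 = 14 and occupies 2 bytes.
Bytes at offsets 14..15: 34 25.
Little-endian: lowest address holds the least-significant byte.
Reassemble most-significant byte first: 25 34 → 0x2534.

0x2534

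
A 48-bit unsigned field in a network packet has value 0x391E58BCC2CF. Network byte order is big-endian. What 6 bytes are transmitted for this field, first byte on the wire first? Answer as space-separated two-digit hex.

39 1E 58 BC C2 CF

Split into bytes (most-significant first): 39 1E 58 BC C2 CF.
Big-endian: lowest address holds the most-significant byte.
So the memory order matches the most-significant-first order: 39 1E 58 BC C2 CF.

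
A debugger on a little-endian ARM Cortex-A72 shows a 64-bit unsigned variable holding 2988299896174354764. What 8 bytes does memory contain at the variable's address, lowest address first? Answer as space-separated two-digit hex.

2988299896174354764 in hexadecimal, padded to 64 bits, is 0x297892EC41CF214C.
Split into bytes (most-significant first): 29 78 92 EC 41 CF 21 4C.
In little-endian order the low byte comes first in memory.
So at ascending addresses the bytes are 4C 21 CF 41 EC 92 78 29.

4C 21 CF 41 EC 92 78 29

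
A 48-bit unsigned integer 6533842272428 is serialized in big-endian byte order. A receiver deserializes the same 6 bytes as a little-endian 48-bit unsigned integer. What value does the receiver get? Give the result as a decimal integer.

6533842272428 in 48-bit hexadecimal is 0x05F1475900AC.
Stored big-endian, the bytes at ascending addresses are 05 F1 47 59 00 AC.
Read back as little-endian, the first byte is least significant, giving 0xAC005947F105.
0xAC005947F105 = 189117497864453.

189117497864453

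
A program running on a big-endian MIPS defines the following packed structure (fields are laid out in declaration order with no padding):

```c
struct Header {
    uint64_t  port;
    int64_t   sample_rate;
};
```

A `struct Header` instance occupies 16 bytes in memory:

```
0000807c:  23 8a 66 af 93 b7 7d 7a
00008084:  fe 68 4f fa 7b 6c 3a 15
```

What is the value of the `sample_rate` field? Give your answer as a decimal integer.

-114753853266839019

`sample_rate` follows `port` (8 bytes), so it starts at byte offset 8 and occupies 8 bytes.
Bytes at offsets 8..15: FE 68 4F FA 7B 6C 3A 15.
Big-endian stores the most-significant byte at the lowest address.
The bytes are already most-significant first: 0xFE684FFA7B6C3A15.
Top bit is set, so as a signed 64-bit value this is 0xFE684FFA7B6C3A15 − 2^64 = -114753853266839019.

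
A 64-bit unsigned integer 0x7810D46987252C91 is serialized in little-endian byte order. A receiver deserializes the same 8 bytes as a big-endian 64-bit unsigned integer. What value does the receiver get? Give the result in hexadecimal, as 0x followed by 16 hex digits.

0x912C258769D41078

Stored little-endian, the bytes at ascending addresses are 91 2C 25 87 69 D4 10 78.
Read back as big-endian, the last byte is least significant, giving 0x912C258769D41078.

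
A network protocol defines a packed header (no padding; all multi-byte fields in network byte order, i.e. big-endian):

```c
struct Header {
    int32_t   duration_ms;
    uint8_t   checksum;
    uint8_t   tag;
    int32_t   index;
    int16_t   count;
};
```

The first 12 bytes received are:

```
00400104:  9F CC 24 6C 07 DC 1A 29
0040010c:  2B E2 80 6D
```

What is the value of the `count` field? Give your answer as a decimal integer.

-32659

`count` follows `duration_ms` (4 B), `checksum` (1 B), `tag` (1 B), `index` (4 B), so it starts at offset 4 + 1 + 1 + 4 = 10 and occupies 2 bytes.
Bytes at offsets 10..11: 80 6D.
In big-endian order the high byte comes first in memory.
The bytes are already most-significant first: 0x806D.
Top bit is set, so as a signed 16-bit value this is 0x806D − 2^16 = -32659.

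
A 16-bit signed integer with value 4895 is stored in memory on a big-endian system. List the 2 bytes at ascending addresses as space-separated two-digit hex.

4895 in hexadecimal, padded to 16 bits, is 0x131F.
Split into bytes (most-significant first): 13 1F.
Big-endian: lowest address holds the most-significant byte.
So the memory order matches the most-significant-first order: 13 1F.

13 1F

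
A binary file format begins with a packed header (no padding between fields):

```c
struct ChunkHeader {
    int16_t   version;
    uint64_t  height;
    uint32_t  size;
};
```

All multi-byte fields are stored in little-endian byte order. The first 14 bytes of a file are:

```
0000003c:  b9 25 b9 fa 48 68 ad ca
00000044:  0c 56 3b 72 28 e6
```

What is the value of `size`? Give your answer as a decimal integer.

3861410363

`size` follows `version` (2 B), `height` (8 B), so it starts at offset 2 + 8 = 10 and occupies 4 bytes.
Bytes at offsets 10..13: 3B 72 28 E6.
Little-endian: lowest address holds the least-significant byte.
Reassemble most-significant byte first: E6 28 72 3B → 0xE628723B.
0xE628723B = 3861410363.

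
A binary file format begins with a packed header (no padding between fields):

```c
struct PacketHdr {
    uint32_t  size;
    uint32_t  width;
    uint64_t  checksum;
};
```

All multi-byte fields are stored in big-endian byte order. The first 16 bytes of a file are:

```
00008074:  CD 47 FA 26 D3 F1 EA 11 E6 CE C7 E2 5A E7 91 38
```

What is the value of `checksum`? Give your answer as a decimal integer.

16631450248927482168

`checksum` follows `size` (4 B), `width` (4 B), so it starts at offset 4 + 4 = 8 and occupies 8 bytes.
Bytes at offsets 8..15: E6 CE C7 E2 5A E7 91 38.
In big-endian order the high byte comes first in memory.
The bytes are already most-significant first: 0xE6CEC7E25AE79138.
0xE6CEC7E25AE79138 = 16631450248927482168.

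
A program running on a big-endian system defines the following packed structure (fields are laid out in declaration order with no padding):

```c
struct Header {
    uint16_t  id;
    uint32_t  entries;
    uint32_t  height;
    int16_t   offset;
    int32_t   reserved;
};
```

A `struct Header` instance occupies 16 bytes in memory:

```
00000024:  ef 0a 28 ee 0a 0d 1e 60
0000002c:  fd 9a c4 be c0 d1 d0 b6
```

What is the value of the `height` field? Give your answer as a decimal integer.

509672858

`height` follows `id` (2 B), `entries` (4 B), so it starts at offset 2 + 4 = 6 and occupies 4 bytes.
Bytes at offsets 6..9: 1E 60 FD 9A.
Big-endian stores the most-significant byte at the lowest address.
The bytes are already most-significant first: 0x1E60FD9A.
0x1E60FD9A = 509672858.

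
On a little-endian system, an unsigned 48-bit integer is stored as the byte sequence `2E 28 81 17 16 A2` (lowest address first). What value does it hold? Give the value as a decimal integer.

178215767320622

In little-endian order the low byte comes first in memory.
Reassemble most-significant byte first: A2 16 17 81 28 2E → 0xA2161781282E.
0xA2161781282E = 178215767320622.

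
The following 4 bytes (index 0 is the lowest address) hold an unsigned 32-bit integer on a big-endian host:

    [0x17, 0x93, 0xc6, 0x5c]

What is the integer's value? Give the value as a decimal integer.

395560540

Big-endian: lowest address holds the most-significant byte.
The bytes are already most-significant first: 0x1793C65C.
0x1793C65C = 395560540.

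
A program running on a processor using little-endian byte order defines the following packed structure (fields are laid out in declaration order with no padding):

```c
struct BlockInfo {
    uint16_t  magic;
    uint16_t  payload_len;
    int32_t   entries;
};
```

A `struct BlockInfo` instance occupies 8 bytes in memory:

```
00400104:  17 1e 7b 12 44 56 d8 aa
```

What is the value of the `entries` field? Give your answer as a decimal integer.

`entries` follows `magic` (2 B), `payload_len` (2 B), so it starts at offset 2 + 2 = 4 and occupies 4 bytes.
Bytes at offsets 4..7: 44 56 D8 AA.
Little-endian: lowest address holds the least-significant byte.
Reassemble most-significant byte first: AA D8 56 44 → 0xAAD85644.
Top bit is set, so as a signed 32-bit value this is 0xAAD85644 − 2^32 = -1428662716.

-1428662716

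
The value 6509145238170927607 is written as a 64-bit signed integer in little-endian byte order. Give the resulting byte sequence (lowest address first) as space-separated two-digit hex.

6509145238170927607 in hexadecimal, padded to 64 bits, is 0x5A55211B709A81F7.
Split into bytes (most-significant first): 5A 55 21 1B 70 9A 81 F7.
In little-endian order the low byte comes first in memory.
So at ascending addresses the bytes are F7 81 9A 70 1B 21 55 5A.

F7 81 9A 70 1B 21 55 5A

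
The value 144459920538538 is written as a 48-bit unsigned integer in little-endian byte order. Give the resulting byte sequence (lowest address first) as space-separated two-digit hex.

144459920538538 in hexadecimal, padded to 48 bits, is 0x8362B23F7BAA.
Split into bytes (most-significant first): 83 62 B2 3F 7B AA.
Little-endian: lowest address holds the least-significant byte.
So at ascending addresses the bytes are AA 7B 3F B2 62 83.

AA 7B 3F B2 62 83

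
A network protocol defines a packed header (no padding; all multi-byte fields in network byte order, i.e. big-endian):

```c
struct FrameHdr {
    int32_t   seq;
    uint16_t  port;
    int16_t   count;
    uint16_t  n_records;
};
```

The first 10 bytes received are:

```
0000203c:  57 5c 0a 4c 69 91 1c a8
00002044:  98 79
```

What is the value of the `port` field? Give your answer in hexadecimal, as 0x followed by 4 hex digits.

0x6991

`port` follows `seq` (4 bytes), so it starts at byte offset 4 and occupies 2 bytes.
Bytes at offsets 4..5: 69 91.
Big-endian stores the most-significant byte at the lowest address.
The bytes are already most-significant first: 0x6991.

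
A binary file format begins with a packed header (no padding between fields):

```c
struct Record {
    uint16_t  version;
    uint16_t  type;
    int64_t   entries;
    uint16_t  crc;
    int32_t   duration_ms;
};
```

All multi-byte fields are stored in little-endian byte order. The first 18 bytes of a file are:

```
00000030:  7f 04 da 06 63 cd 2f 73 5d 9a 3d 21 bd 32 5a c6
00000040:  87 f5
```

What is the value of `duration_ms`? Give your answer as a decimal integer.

`duration_ms` follows `version` (2 B), `type` (2 B), `entries` (8 B), `crc` (2 B), so it starts at offset 2 + 2 + 8 + 2 = 14 and occupies 4 bytes.
Bytes at offsets 14..17: 5A C6 87 F5.
Little-endian stores the least-significant byte at the lowest address.
Reassemble most-significant byte first: F5 87 C6 5A → 0xF587C65A.
Top bit is set, so as a signed 32-bit value this is 0xF587C65A − 2^32 = -175651238.

-175651238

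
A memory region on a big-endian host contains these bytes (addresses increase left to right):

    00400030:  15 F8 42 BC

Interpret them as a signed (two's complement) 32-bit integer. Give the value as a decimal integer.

Big-endian stores the most-significant byte at the lowest address.
The bytes are already most-significant first: 0x15F842BC.
0x15F842BC = 368591548.

368591548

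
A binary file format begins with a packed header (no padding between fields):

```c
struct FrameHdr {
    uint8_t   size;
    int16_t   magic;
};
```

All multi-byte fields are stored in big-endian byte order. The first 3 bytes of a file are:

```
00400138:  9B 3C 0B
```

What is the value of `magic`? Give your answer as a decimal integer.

15371

`magic` follows `size` (1 byte), so it starts at byte offset 1 and occupies 2 bytes.
Bytes at offsets 1..2: 3C 0B.
In big-endian order the high byte comes first in memory.
The bytes are already most-significant first: 0x3C0B.
0x3C0B = 15371.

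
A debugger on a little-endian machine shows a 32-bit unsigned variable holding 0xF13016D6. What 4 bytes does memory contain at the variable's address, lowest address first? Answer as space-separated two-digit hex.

Split into bytes (most-significant first): F1 30 16 D6.
Little-endian: lowest address holds the least-significant byte.
So at ascending addresses the bytes are D6 16 30 F1.

D6 16 30 F1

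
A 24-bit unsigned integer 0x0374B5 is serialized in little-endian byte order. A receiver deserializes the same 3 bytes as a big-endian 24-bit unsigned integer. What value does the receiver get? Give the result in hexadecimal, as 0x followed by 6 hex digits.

Stored little-endian, the bytes at ascending addresses are B5 74 03.
Read back as big-endian, the last byte is least significant, giving 0xB57403.

0xB57403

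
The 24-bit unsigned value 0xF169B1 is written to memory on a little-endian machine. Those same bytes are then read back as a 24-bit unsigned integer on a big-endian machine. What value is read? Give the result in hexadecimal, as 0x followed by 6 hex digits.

0xB169F1

Stored little-endian, the bytes at ascending addresses are B1 69 F1.
Read back as big-endian, the last byte is least significant, giving 0xB169F1.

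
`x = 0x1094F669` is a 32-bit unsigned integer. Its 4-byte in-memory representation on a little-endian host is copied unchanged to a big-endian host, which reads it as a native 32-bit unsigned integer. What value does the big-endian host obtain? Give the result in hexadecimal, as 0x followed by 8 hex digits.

Stored little-endian, the bytes at ascending addresses are 69 F6 94 10.
Read back as big-endian, the last byte is least significant, giving 0x69F69410.

0x69F69410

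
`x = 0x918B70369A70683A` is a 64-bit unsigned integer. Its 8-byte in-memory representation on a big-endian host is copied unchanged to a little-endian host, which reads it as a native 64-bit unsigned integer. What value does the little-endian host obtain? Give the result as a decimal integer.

Stored big-endian, the bytes at ascending addresses are 91 8B 70 36 9A 70 68 3A.
Read back as little-endian, the first byte is least significant, giving 0x3A68709A36708B91.
0x3A68709A36708B91 = 4208737659418348433.

4208737659418348433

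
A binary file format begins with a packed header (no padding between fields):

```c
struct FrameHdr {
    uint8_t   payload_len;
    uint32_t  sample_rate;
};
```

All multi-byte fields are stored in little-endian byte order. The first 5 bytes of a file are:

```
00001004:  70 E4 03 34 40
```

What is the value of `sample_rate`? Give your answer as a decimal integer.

`sample_rate` follows `payload_len` (1 byte), so it starts at byte offset 1 and occupies 4 bytes.
Bytes at offsets 1..4: E4 03 34 40.
In little-endian order the low byte comes first in memory.
Reassemble most-significant byte first: 40 34 03 E4 → 0x403403E4.
0x403403E4 = 1077150692.

1077150692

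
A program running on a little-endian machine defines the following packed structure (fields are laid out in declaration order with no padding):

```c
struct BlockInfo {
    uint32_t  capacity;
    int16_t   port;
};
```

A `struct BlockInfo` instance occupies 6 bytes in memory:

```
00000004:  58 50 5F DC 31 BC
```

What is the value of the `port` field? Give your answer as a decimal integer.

-17359

`port` follows `capacity` (4 bytes), so it starts at byte offset 4 and occupies 2 bytes.
Bytes at offsets 4..5: 31 BC.
Little-endian stores the least-significant byte at the lowest address.
Reassemble most-significant byte first: BC 31 → 0xBC31.
Top bit is set, so as a signed 16-bit value this is 0xBC31 − 2^16 = -17359.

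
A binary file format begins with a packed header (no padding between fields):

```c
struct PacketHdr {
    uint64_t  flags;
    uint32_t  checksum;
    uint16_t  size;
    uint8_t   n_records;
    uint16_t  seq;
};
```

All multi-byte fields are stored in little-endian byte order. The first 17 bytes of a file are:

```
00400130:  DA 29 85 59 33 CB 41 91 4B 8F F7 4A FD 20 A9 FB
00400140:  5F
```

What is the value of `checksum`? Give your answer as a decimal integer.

1257738059

`checksum` follows `flags` (8 bytes), so it starts at byte offset 8 and occupies 4 bytes.
Bytes at offsets 8..11: 4B 8F F7 4A.
In little-endian order the low byte comes first in memory.
Reassemble most-significant byte first: 4A F7 8F 4B → 0x4AF78F4B.
0x4AF78F4B = 1257738059.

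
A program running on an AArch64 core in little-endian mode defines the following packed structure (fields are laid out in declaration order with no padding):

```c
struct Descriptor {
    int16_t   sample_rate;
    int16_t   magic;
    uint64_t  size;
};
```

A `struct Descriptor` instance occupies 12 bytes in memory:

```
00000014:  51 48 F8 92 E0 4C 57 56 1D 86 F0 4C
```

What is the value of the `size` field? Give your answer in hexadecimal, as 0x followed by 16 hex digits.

0x4CF0861D56574CE0

`size` follows `sample_rate` (2 B), `magic` (2 B), so it starts at offset 2 + 2 = 4 and occupies 8 bytes.
Bytes at offsets 4..11: E0 4C 57 56 1D 86 F0 4C.
Little-endian: lowest address holds the least-significant byte.
Reassemble most-significant byte first: 4C F0 86 1D 56 57 4C E0 → 0x4CF0861D56574CE0.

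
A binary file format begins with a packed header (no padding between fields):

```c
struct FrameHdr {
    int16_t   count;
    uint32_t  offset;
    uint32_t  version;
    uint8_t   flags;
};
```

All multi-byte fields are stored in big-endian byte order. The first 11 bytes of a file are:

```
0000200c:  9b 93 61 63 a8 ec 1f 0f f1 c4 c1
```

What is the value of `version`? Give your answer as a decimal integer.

`version` follows `count` (2 B), `offset` (4 B), so it starts at offset 2 + 4 = 6 and occupies 4 bytes.
Bytes at offsets 6..9: 1F 0F F1 C4.
In big-endian order the high byte comes first in memory.
The bytes are already most-significant first: 0x1F0FF1C4.
0x1F0FF1C4 = 521138628.

521138628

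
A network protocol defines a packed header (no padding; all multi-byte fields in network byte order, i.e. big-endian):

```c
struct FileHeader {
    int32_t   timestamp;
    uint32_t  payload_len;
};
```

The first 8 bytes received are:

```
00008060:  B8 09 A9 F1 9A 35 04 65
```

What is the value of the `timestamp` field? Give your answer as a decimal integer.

-1207326223

`timestamp` is the first field, at byte offset 0, occupying 4 bytes.
Bytes at offsets 0..3: B8 09 A9 F1.
Big-endian: lowest address holds the most-significant byte.
The bytes are already most-significant first: 0xB809A9F1.
Top bit is set, so as a signed 32-bit value this is 0xB809A9F1 − 2^32 = -1207326223.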